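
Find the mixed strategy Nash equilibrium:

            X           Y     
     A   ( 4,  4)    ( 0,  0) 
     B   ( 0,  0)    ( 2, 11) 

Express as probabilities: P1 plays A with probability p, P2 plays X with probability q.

p = 0.7333, q = 0.3333

Work:
Find probabilities that make opponent indifferent:
P2 chooses q to make P1 indifferent between A and B
P1 chooses p to make P2 indifferent between X and Y
Mixed NE: P1 plays (A: 0.7333, B: 0.2667), P2 plays (X: 0.3333, Y: 0.6667)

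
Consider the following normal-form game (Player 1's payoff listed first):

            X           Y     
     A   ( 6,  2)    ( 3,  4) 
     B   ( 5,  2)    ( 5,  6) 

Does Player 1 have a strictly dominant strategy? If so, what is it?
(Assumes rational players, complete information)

No strictly dominant strategy exists for Player 1

Work:
A strategy strictly dominates another if it gives a strictly higher payoff against every opponent action. Compare each pair of P1's strategies column-by-column:
  A vs B: [6 vs 5, 3 vs 5] → A does not strictly dominate B (column Y: 3 ≤ 5)
  B vs A: [5 vs 6, 5 vs 3] → B does not strictly dominate A (column X: 5 ≤ 6)
No single strategy strictly dominates all others → no strictly dominant strategy.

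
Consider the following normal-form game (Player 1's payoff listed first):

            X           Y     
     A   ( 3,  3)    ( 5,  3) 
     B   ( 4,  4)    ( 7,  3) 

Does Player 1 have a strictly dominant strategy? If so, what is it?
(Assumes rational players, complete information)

Yes, Player 1's strictly dominant strategy is B

Work:
A strategy strictly dominates another if it gives a strictly higher payoff against every opponent action. Compare each pair of P1's strategies column-by-column:
  A vs B: [3 vs 4, 5 vs 7] → A does not strictly dominate B (column X: 3 ≤ 4)
  B vs A: [4 vs 3, 7 vs 5] → B strictly dominates A
B strictly dominates every other strategy → strictly dominant.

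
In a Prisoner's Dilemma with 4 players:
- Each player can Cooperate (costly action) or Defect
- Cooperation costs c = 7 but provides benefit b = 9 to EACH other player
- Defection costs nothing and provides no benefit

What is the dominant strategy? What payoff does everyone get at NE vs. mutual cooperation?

Dominant: Defect; NE payoff = 0; Coop payoff = 20

Work:
Defect dominates (saves cost c = 7, benefit to others is external)
NE: All defect → everyone gets 0
If all cooperate: each receives (3)×9 - 7 = 20
Social dilemma: 20 > 0 but NE gives 0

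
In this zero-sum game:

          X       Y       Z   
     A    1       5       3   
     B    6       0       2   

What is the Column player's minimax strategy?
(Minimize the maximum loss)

Column should play Z, value = 3

Work:
Column player minimizes Row's maximum payoff:
Column X: max payoff to Row = 6
Column Y: max payoff to Row = 5
Column Z: max payoff to Row = 3
Minimum is 3, achieved by column Z.
Minimax strategy: Z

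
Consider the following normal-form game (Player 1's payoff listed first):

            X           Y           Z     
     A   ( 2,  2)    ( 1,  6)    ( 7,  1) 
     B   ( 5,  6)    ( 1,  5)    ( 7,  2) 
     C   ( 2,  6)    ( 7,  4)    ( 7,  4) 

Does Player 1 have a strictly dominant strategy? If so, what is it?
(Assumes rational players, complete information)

No strictly dominant strategy exists for Player 1

Work:
A strategy strictly dominates another if it gives a strictly higher payoff against every opponent action. Compare each pair of P1's strategies column-by-column:
  A vs B: [2 vs 5, 1 vs 1, 7 vs 7] → A does not strictly dominate B (column X: 2 ≤ 5)
  A vs C: [2 vs 2, 1 vs 7, 7 vs 7] → A does not strictly dominate C (column X: 2 ≤ 2)
  B vs A: [5 vs 2, 1 vs 1, 7 vs 7] → B does not strictly dominate A (column Y: 1 ≤ 1)
  B vs C: [5 vs 2, 1 vs 7, 7 vs 7] → B does not strictly dominate C (column Y: 1 ≤ 7)
  C vs A: [2 vs 2, 7 vs 1, 7 vs 7] → C does not strictly dominate A (column X: 2 ≤ 2)
  C vs B: [2 vs 5, 7 vs 1, 7 vs 7] → C does not strictly dominate B (column X: 2 ≤ 5)
No single strategy strictly dominates all others → no strictly dominant strategy.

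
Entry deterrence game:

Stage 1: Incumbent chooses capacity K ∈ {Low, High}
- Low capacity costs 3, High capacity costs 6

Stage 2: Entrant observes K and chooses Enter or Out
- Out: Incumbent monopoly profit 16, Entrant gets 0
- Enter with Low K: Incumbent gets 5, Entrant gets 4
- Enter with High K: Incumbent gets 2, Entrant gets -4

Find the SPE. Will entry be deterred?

SPE: (High, Enter|Low, Out|High); Entry deterred. Incumbent net profit = 10

Work:
After Low K: Entrant enters (4 > 0)
After High K: Entrant stays out (-4 < 0)
Incumbent: Low → 5−3=2, High → 16−6=10
Incumbent chooses High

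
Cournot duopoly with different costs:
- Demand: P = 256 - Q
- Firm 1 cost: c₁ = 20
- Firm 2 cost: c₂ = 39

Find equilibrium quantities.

q₁* = 85.0, q₂* = 66.0

Work:
Reaction: q₁ = (256 - 20 - q₂)/2
Reaction: q₂ = (256 - 39 - q₁)/2
Solve simultaneously:
q₁* = (256 - 2×20 + 39)/3 = 85.0
q₂* = (256 - 2×39 + 20)/3 = 66.0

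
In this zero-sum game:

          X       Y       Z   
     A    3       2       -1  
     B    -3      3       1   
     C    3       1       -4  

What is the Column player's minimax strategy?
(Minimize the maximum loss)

Column should play Z, value = 1

Work:
Column player minimizes Row's maximum payoff:
Column X: max payoff to Row = 3
Column Y: max payoff to Row = 3
Column Z: max payoff to Row = 1
Minimum is 1, achieved by column Z.
Minimax strategy: Z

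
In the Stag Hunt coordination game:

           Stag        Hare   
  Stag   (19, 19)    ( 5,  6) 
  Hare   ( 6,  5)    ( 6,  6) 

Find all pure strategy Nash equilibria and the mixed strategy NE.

Pure NE: (Stag, Stag) and (Hare, Hare); Mixed NE: p = 0.0714, q = 0.0714

Work:
Check pure NE:
(Stag, Stag): (19, 19) - no unilateral deviation beneficial
(Hare, Hare): (6, 6) - no unilateral deviation beneficial
Mixed NE: P1 plays Stag with p = 0.0714, P2 plays Stag with q = 0.0714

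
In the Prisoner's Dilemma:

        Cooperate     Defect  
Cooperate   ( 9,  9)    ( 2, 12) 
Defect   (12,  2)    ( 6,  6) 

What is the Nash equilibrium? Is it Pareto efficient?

(Defect, Defect) is NE; not Pareto efficient

Work:
Defect dominates Cooperate for both players:
If P2 cooperates: Defect (12) > Cooperate (9)
If P2 defects: Defect (6) > Cooperate (2)
NE: (Defect, Defect) with payoff (6, 6)
But (Cooperate, Cooperate) = (9, 9) Pareto dominates (6, 6)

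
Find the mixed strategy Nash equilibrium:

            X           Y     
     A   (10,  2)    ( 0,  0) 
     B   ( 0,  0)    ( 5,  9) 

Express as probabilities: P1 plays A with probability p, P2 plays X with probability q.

p = 0.8182, q = 0.3333

Work:
Find probabilities that make opponent indifferent:
P2 chooses q to make P1 indifferent between A and B
P1 chooses p to make P2 indifferent between X and Y
Mixed NE: P1 plays (A: 0.8182, B: 0.1818), P2 plays (X: 0.3333, Y: 0.6667)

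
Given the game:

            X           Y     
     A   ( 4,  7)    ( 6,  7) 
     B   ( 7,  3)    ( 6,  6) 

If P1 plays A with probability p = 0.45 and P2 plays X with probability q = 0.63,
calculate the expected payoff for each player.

E[P1] = 5.7795, E[P2] = 5.4105

Work:
E[P1] = p·q·π₁(A,X) + p·(1-q)·π₁(A,Y) + (1-p)·q·π₁(B,X) + (1-p)·(1-q)·π₁(B,Y)
= 0.45·0.63·4 + 0.45·0.37·6 + 0.55·0.63·7 + 0.55·0.37·6
= 5.7795

E[P2] = 5.4105 (similar calculation)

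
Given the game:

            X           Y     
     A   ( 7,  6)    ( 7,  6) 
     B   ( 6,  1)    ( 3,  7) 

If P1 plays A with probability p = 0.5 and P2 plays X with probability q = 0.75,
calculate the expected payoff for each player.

E[P1] = 6.125, E[P2] = 4.25

Work:
E[P1] = p·q·π₁(A,X) + p·(1-q)·π₁(A,Y) + (1-p)·q·π₁(B,X) + (1-p)·(1-q)·π₁(B,Y)
= 0.5·0.75·7 + 0.5·0.25·7 + 0.5·0.75·6 + 0.5·0.25·3
= 6.125

E[P2] = 4.25 (similar calculation)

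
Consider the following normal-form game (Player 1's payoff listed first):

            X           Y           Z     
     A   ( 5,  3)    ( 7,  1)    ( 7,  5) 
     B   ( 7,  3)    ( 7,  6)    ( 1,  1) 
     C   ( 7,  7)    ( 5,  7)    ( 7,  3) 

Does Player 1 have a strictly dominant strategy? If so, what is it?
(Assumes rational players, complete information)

No strictly dominant strategy exists for Player 1

Work:
A strategy strictly dominates another if it gives a strictly higher payoff against every opponent action. Compare each pair of P1's strategies column-by-column:
  A vs B: [5 vs 7, 7 vs 7, 7 vs 1] → A does not strictly dominate B (column X: 5 ≤ 7)
  A vs C: [5 vs 7, 7 vs 5, 7 vs 7] → A does not strictly dominate C (column X: 5 ≤ 7)
  B vs A: [7 vs 5, 7 vs 7, 1 vs 7] → B does not strictly dominate A (column Y: 7 ≤ 7)
  B vs C: [7 vs 7, 7 vs 5, 1 vs 7] → B does not strictly dominate C (column X: 7 ≤ 7)
  C vs A: [7 vs 5, 5 vs 7, 7 vs 7] → C does not strictly dominate A (column Y: 5 ≤ 7)
  C vs B: [7 vs 7, 5 vs 7, 7 vs 1] → C does not strictly dominate B (column X: 7 ≤ 7)
No single strategy strictly dominates all others → no strictly dominant strategy.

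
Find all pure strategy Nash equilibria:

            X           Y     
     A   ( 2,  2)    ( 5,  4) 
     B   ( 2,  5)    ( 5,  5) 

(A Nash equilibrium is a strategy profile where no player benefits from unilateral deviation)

Nash equilibrium: (A, Y), (B, X), (B, Y)

Work:
Best responses:
  P1 vs X: payoffs [2, 2] → best response A/B (payoff 2)
  P1 vs Y: payoffs [5, 5] → best response A/B (payoff 5)
  P2 vs A: payoffs [2, 4] → best response Y (payoff 4)
  P2 vs B: payoffs [5, 5] → best response X/Y (payoff 5)
Mutual best responses: (A,Y), (B,X), (B,Y) → Nash equilibria.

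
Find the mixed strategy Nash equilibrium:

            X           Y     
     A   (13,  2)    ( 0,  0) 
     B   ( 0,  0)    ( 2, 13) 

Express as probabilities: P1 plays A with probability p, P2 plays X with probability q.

p = 0.8667, q = 0.1333

Work:
Find probabilities that make opponent indifferent:
P2 chooses q to make P1 indifferent between A and B
P1 chooses p to make P2 indifferent between X and Y
Mixed NE: P1 plays (A: 0.8667, B: 0.1333), P2 plays (X: 0.1333, Y: 0.8667)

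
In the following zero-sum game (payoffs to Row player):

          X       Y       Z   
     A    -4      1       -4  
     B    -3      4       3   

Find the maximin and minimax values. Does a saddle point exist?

Maximin = -3, Minimax = -3, Saddle: True

Work:
Row minimums: [-4, -3] → maximin = -3
Column maximums: [-3, 4, 3] → minimax = -3
Saddle point exists! Game value = -3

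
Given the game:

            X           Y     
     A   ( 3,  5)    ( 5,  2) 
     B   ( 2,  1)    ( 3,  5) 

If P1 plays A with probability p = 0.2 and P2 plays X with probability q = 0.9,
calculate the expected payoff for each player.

E[P1] = 2.32, E[P2] = 2.06

Work:
E[P1] = p·q·π₁(A,X) + p·(1-q)·π₁(A,Y) + (1-p)·q·π₁(B,X) + (1-p)·(1-q)·π₁(B,Y)
= 0.2·0.9·3 + 0.2·0.1·5 + 0.8·0.9·2 + 0.8·0.1·3
= 2.32

E[P2] = 2.06 (similar calculation)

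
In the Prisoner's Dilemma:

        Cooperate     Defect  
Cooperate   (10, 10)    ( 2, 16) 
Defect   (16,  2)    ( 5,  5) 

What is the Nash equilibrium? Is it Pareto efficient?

(Defect, Defect) is NE; not Pareto efficient

Work:
Defect dominates Cooperate for both players:
If P2 cooperates: Defect (16) > Cooperate (10)
If P2 defects: Defect (5) > Cooperate (2)
NE: (Defect, Defect) with payoff (5, 5)
But (Cooperate, Cooperate) = (10, 10) Pareto dominates (5, 5)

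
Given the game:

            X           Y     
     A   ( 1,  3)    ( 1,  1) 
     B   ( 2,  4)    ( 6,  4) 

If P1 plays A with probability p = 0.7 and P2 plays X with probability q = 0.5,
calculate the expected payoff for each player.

E[P1] = 1.9, E[P2] = 2.6

Work:
E[P1] = p·q·π₁(A,X) + p·(1-q)·π₁(A,Y) + (1-p)·q·π₁(B,X) + (1-p)·(1-q)·π₁(B,Y)
= 0.7·0.5·1 + 0.7·0.5·1 + 0.3·0.5·2 + 0.3·0.5·6
= 1.9

E[P2] = 2.6 (similar calculation)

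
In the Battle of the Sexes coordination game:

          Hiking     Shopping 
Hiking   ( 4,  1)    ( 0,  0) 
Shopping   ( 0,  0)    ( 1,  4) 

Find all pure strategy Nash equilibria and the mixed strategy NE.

Pure NE: (Hiking, Hiking) and (Shopping, Shopping); Mixed NE: p = 0.8, q = 0.2

Work:
Check pure NE:
(Hiking, Hiking): (4, 1) - no unilateral deviation beneficial
(Shopping, Shopping): (1, 4) - no unilateral deviation beneficial
Mixed NE: P1 plays Hiking with p = 0.8, P2 plays Hiking with q = 0.2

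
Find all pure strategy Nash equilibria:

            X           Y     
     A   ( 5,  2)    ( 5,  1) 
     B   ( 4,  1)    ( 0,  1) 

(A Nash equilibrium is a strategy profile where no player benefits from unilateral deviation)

Nash equilibrium: (A, X)

Work:
Best responses:
  P1 vs X: payoffs [5, 4] → best response A (payoff 5)
  P1 vs Y: payoffs [5, 0] → best response A (payoff 5)
  P2 vs A: payoffs [2, 1] → best response X (payoff 2)
  P2 vs B: payoffs [1, 1] → best response X/Y (payoff 1)
Mutual best responses: (A,X) → Nash equilibria.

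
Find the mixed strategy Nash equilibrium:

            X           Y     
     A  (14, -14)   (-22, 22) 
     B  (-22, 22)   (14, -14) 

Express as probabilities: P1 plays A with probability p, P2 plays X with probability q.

p = 0.5, q = 0.5

Work:
Find probabilities that make opponent indifferent:
P2 chooses q to make P1 indifferent between A and B
P1 chooses p to make P2 indifferent between X and Y
Mixed NE: P1 plays (A: 0.5, B: 0.5), P2 plays (X: 0.5, Y: 0.5)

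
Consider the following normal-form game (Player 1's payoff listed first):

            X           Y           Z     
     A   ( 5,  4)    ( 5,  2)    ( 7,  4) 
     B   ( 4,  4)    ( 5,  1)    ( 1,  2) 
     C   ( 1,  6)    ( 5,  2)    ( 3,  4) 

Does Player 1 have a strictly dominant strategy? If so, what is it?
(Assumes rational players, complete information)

No strictly dominant strategy exists for Player 1

Work:
A strategy strictly dominates another if it gives a strictly higher payoff against every opponent action. Compare each pair of P1's strategies column-by-column:
  A vs B: [5 vs 4, 5 vs 5, 7 vs 1] → A does not strictly dominate B (column Y: 5 ≤ 5)
  A vs C: [5 vs 1, 5 vs 5, 7 vs 3] → A does not strictly dominate C (column Y: 5 ≤ 5)
  B vs A: [4 vs 5, 5 vs 5, 1 vs 7] → B does not strictly dominate A (column X: 4 ≤ 5)
  B vs C: [4 vs 1, 5 vs 5, 1 vs 3] → B does not strictly dominate C (column Y: 5 ≤ 5)
  C vs A: [1 vs 5, 5 vs 5, 3 vs 7] → C does not strictly dominate A (column X: 1 ≤ 5)
  C vs B: [1 vs 4, 5 vs 5, 3 vs 1] → C does not strictly dominate B (column X: 1 ≤ 4)
No single strategy strictly dominates all others → no strictly dominant strategy.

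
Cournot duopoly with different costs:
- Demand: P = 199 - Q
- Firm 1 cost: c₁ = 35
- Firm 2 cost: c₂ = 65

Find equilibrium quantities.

q₁* = 64.67, q₂* = 34.67

Work:
Reaction: q₁ = (199 - 35 - q₂)/2
Reaction: q₂ = (199 - 65 - q₁)/2
Solve simultaneously:
q₁* = (199 - 2×35 + 65)/3 = 64.67
q₂* = (199 - 2×65 + 35)/3 = 34.67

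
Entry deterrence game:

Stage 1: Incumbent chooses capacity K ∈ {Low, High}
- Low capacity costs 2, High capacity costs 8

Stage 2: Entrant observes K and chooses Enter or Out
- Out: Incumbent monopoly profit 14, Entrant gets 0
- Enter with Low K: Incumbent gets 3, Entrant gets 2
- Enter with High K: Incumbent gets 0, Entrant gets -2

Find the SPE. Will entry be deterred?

SPE: (High, Enter|Low, Out|High); Entry deterred. Incumbent net profit = 6

Work:
After Low K: Entrant enters (2 > 0)
After High K: Entrant stays out (-2 < 0)
Incumbent: Low → 3−2=1, High → 14−8=6
Incumbent chooses High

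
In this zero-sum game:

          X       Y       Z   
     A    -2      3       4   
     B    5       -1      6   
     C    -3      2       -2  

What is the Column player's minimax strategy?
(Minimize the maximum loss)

Column should play Y, value = 3

Work:
Column player minimizes Row's maximum payoff:
Column X: max payoff to Row = 5
Column Y: max payoff to Row = 3
Column Z: max payoff to Row = 6
Minimum is 3, achieved by column Y.
Minimax strategy: Y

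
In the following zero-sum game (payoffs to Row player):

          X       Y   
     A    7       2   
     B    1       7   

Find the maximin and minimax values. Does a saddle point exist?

Maximin = 2, Minimax = 7, Saddle: False

Work:
Row minimums: [2, 1] → maximin = 2
Column maximums: [7, 7] → minimax = 7
No saddle point (maximin ≠ minimax). Mixed strategy needed.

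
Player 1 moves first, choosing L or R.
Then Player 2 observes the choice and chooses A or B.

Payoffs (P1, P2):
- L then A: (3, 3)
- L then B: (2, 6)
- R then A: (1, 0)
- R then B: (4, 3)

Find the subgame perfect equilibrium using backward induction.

P1 plays R, P2 plays B after L and B after R; Payoff (4, 3)

Work:
Backward induction:
After L: P2 chooses B → P1 gets 2
After R: P2 chooses B → P1 gets 4
P1 chooses R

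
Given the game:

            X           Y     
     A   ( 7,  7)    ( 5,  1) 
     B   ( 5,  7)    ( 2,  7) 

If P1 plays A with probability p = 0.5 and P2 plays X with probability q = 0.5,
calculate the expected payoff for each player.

E[P1] = 4.75, E[P2] = 5.5

Work:
E[P1] = p·q·π₁(A,X) + p·(1-q)·π₁(A,Y) + (1-p)·q·π₁(B,X) + (1-p)·(1-q)·π₁(B,Y)
= 0.5·0.5·7 + 0.5·0.5·5 + 0.5·0.5·5 + 0.5·0.5·2
= 4.75

E[P2] = 5.5 (similar calculation)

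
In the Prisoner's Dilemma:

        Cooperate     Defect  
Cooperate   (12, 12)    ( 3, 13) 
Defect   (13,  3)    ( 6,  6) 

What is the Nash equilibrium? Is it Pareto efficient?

(Defect, Defect) is NE; not Pareto efficient

Work:
Defect dominates Cooperate for both players:
If P2 cooperates: Defect (13) > Cooperate (12)
If P2 defects: Defect (6) > Cooperate (3)
NE: (Defect, Defect) with payoff (6, 6)
But (Cooperate, Cooperate) = (12, 12) Pareto dominates (6, 6)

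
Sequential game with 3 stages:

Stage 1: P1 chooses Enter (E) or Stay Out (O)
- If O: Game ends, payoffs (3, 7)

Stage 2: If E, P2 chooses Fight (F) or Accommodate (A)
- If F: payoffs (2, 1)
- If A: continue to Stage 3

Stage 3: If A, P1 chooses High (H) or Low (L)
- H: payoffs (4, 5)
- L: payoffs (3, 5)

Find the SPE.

SPE: (E, A, H); Outcome (4, 5)

Work:
Stage 3: P1 chooses H (4 vs 3)
Stage 2: P2: F->1, A->5 (anticipating H). Choose A
Stage 1: P1: O->3, E->4 (anticipating A, H). Choose E
SPE path: E -> A -> H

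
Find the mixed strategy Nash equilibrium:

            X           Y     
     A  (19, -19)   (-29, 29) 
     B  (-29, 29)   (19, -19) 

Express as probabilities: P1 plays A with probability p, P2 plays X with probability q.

p = 0.5, q = 0.5

Work:
Find probabilities that make opponent indifferent:
P2 chooses q to make P1 indifferent between A and B
P1 chooses p to make P2 indifferent between X and Y
Mixed NE: P1 plays (A: 0.5, B: 0.5), P2 plays (X: 0.5, Y: 0.5)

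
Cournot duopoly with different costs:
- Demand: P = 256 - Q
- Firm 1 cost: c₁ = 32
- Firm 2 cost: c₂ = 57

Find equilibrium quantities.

q₁* = 83.0, q₂* = 58.0

Work:
Reaction: q₁ = (256 - 32 - q₂)/2
Reaction: q₂ = (256 - 57 - q₁)/2
Solve simultaneously:
q₁* = (256 - 2×32 + 57)/3 = 83.0
q₂* = (256 - 2×57 + 32)/3 = 58.0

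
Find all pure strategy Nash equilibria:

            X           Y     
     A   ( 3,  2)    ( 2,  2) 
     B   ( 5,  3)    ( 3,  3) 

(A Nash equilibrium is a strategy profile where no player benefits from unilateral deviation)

Nash equilibrium: (B, X), (B, Y)

Work:
Best responses:
  P1 vs X: payoffs [3, 5] → best response B (payoff 5)
  P1 vs Y: payoffs [2, 3] → best response B (payoff 3)
  P2 vs A: payoffs [2, 2] → best response X/Y (payoff 2)
  P2 vs B: payoffs [3, 3] → best response X/Y (payoff 3)
Mutual best responses: (B,X), (B,Y) → Nash equilibria.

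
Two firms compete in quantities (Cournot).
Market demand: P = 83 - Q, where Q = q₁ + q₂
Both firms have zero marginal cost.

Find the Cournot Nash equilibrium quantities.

q₁* = q₂* = 27.67; P* = 27.67

Work:
Profit: π_i = P·q_i = (a - q_i - q_j)·q_i
FOC: ∂π_i/∂q_i = a - 2q_i - q_j = 0
Reaction function: q_i = (83 - q_j)/2
Symmetry: q* = 83/3 = 27.67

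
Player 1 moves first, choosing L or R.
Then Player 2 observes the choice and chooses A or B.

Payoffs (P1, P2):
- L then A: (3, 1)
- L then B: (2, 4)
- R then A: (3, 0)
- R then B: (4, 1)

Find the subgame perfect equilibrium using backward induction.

P1 plays R, P2 plays B after L and B after R; Payoff (4, 1)

Work:
Backward induction:
After L: P2 chooses B → P1 gets 2
After R: P2 chooses B → P1 gets 4
P1 chooses R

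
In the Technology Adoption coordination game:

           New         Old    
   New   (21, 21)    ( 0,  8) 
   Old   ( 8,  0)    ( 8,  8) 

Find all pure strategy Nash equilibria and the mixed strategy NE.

Pure NE: (New, New) and (Old, Old); Mixed NE: p = 0.381, q = 0.381

Work:
Check pure NE:
(New, New): (21, 21) - no unilateral deviation beneficial
(Old, Old): (8, 8) - no unilateral deviation beneficial
Mixed NE: P1 plays New with p = 0.381, P2 plays New with q = 0.381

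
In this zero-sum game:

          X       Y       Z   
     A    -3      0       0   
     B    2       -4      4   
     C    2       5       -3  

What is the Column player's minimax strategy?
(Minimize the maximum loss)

Column should play X, value = 2

Work:
Column player minimizes Row's maximum payoff:
Column X: max payoff to Row = 2
Column Y: max payoff to Row = 5
Column Z: max payoff to Row = 4
Minimum is 2, achieved by column X.
Minimax strategy: X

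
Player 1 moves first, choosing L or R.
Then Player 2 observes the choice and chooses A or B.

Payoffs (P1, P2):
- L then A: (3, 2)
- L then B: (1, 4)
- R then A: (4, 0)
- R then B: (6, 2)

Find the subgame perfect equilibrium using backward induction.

P1 plays R, P2 plays B after L and B after R; Payoff (6, 2)

Work:
Backward induction:
After L: P2 chooses B → P1 gets 1
After R: P2 chooses B → P1 gets 6
P1 chooses R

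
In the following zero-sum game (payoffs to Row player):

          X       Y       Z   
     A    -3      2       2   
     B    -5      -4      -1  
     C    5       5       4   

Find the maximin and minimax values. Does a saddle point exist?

Maximin = 4, Minimax = 4, Saddle: True

Work:
Row minimums: [-3, -5, 4] → maximin = 4
Column maximums: [5, 5, 4] → minimax = 4
Saddle point exists! Game value = 4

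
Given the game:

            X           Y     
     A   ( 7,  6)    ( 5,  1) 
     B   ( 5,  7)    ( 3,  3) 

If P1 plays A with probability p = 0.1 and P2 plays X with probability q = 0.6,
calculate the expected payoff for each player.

E[P1] = 4.4, E[P2] = 5.26

Work:
E[P1] = p·q·π₁(A,X) + p·(1-q)·π₁(A,Y) + (1-p)·q·π₁(B,X) + (1-p)·(1-q)·π₁(B,Y)
= 0.1·0.6·7 + 0.1·0.4·5 + 0.9·0.6·5 + 0.9·0.4·3
= 4.4

E[P2] = 5.26 (similar calculation)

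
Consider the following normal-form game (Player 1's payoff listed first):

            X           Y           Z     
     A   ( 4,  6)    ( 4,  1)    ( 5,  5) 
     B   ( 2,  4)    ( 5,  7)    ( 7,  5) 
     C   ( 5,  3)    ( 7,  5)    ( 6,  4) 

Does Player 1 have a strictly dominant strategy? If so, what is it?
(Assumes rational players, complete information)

No strictly dominant strategy exists for Player 1

Work:
A strategy strictly dominates another if it gives a strictly higher payoff against every opponent action. Compare each pair of P1's strategies column-by-column:
  A vs B: [4 vs 2, 4 vs 5, 5 vs 7] → A does not strictly dominate B (column Y: 4 ≤ 5)
  A vs C: [4 vs 5, 4 vs 7, 5 vs 6] → A does not strictly dominate C (column X: 4 ≤ 5)
  B vs A: [2 vs 4, 5 vs 4, 7 vs 5] → B does not strictly dominate A (column X: 2 ≤ 4)
  B vs C: [2 vs 5, 5 vs 7, 7 vs 6] → B does not strictly dominate C (column X: 2 ≤ 5)
  C vs A: [5 vs 4, 7 vs 4, 6 vs 5] → C strictly dominates A
  C vs B: [5 vs 2, 7 vs 5, 6 vs 7] → C does not strictly dominate B (column Z: 6 ≤ 7)
No single strategy strictly dominates all others → no strictly dominant strategy.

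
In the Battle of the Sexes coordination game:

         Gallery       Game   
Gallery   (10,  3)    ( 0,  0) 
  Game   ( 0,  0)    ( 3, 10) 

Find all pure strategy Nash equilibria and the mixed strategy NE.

Pure NE: (Gallery, Gallery) and (Game, Game); Mixed NE: p = 0.7692, q = 0.2308

Work:
Check pure NE:
(Gallery, Gallery): (10, 3) - no unilateral deviation beneficial
(Game, Game): (3, 10) - no unilateral deviation beneficial
Mixed NE: P1 plays Gallery with p = 0.7692, P2 plays Gallery with q = 0.2308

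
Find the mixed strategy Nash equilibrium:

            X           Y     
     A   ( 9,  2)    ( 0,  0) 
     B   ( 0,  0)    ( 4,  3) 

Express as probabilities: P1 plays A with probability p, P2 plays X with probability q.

p = 0.6, q = 0.3077

Work:
Find probabilities that make opponent indifferent:
P2 chooses q to make P1 indifferent between A and B
P1 chooses p to make P2 indifferent between X and Y
Mixed NE: P1 plays (A: 0.6, B: 0.4), P2 plays (X: 0.3077, Y: 0.6923)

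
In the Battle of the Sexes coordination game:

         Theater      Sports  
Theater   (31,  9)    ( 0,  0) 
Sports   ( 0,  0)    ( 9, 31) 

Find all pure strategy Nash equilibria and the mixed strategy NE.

Pure NE: (Theater, Theater) and (Sports, Sports); Mixed NE: p = 0.775, q = 0.225

Work:
Check pure NE:
(Theater, Theater): (31, 9) - no unilateral deviation beneficial
(Sports, Sports): (9, 31) - no unilateral deviation beneficial
Mixed NE: P1 plays Theater with p = 0.775, P2 plays Theater with q = 0.225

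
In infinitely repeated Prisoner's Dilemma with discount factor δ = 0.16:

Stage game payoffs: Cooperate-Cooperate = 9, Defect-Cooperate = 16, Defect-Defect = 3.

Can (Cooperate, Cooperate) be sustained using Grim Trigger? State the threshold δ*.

δ* = 0.5385; since δ = 0.16 < 0.5385, cooperation cannot be sustained

Work:
For Grim Trigger:
Cooperate forever: 9/(1-δ)
Defect then punished: 16 + 3·δ/(1-δ)
Need: 9/(1-δ) ≥ 16 + 3·δ/(1-δ)
Solving: δ ≥ (T-R)/(T-P) = (16-9)/(16-3) = 0.5385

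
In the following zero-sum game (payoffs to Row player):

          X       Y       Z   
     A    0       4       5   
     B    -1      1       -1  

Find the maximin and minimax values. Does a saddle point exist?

Maximin = 0, Minimax = 0, Saddle: True

Work:
Row minimums: [0, -1] → maximin = 0
Column maximums: [0, 4, 5] → minimax = 0
Saddle point exists! Game value = 0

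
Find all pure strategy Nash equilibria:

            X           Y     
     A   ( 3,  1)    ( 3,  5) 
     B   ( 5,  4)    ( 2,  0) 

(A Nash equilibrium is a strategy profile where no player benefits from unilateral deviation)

Nash equilibrium: (A, Y), (B, X)

Work:
Best responses:
  P1 vs X: payoffs [3, 5] → best response B (payoff 5)
  P1 vs Y: payoffs [3, 2] → best response A (payoff 3)
  P2 vs A: payoffs [1, 5] → best response Y (payoff 5)
  P2 vs B: payoffs [4, 0] → best response X (payoff 4)
Mutual best responses: (A,Y), (B,X) → Nash equilibria.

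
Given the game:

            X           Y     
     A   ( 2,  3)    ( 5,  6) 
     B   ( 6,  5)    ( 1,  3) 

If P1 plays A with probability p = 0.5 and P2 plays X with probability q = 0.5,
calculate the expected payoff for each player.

E[P1] = 3.5, E[P2] = 4.25

Work:
E[P1] = p·q·π₁(A,X) + p·(1-q)·π₁(A,Y) + (1-p)·q·π₁(B,X) + (1-p)·(1-q)·π₁(B,Y)
= 0.5·0.5·2 + 0.5·0.5·5 + 0.5·0.5·6 + 0.5·0.5·1
= 3.5

E[P2] = 4.25 (similar calculation)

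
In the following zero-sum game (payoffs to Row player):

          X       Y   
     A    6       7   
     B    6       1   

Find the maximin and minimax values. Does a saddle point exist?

Maximin = 6, Minimax = 6, Saddle: True

Work:
Row minimums: [6, 1] → maximin = 6
Column maximums: [6, 7] → minimax = 6
Saddle point exists! Game value = 6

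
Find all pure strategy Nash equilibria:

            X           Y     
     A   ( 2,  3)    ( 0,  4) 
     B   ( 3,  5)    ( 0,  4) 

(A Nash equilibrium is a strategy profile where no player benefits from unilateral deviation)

Nash equilibrium: (A, Y), (B, X)

Work:
Best responses:
  P1 vs X: payoffs [2, 3] → best response B (payoff 3)
  P1 vs Y: payoffs [0, 0] → best response A/B (payoff 0)
  P2 vs A: payoffs [3, 4] → best response Y (payoff 4)
  P2 vs B: payoffs [5, 4] → best response X (payoff 5)
Mutual best responses: (A,Y), (B,X) → Nash equilibria.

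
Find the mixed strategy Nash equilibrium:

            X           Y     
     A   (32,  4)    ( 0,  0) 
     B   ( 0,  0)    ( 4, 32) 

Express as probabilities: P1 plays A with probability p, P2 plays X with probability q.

p = 0.8889, q = 0.1111

Work:
Find probabilities that make opponent indifferent:
P2 chooses q to make P1 indifferent between A and B
P1 chooses p to make P2 indifferent between X and Y
Mixed NE: P1 plays (A: 0.8889, B: 0.1111), P2 plays (X: 0.1111, Y: 0.8889)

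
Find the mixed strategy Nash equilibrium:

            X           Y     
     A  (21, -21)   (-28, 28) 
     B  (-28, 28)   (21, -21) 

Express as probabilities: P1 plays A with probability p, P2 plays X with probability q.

p = 0.5, q = 0.5

Work:
Find probabilities that make opponent indifferent:
P2 chooses q to make P1 indifferent between A and B
P1 chooses p to make P2 indifferent between X and Y
Mixed NE: P1 plays (A: 0.5, B: 0.5), P2 plays (X: 0.5, Y: 0.5)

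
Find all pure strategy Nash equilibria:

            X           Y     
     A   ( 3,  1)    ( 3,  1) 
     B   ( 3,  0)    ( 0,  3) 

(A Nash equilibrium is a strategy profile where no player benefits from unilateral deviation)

Nash equilibrium: (A, X), (A, Y)

Work:
Best responses:
  P1 vs X: payoffs [3, 3] → best response A/B (payoff 3)
  P1 vs Y: payoffs [3, 0] → best response A (payoff 3)
  P2 vs A: payoffs [1, 1] → best response X/Y (payoff 1)
  P2 vs B: payoffs [0, 3] → best response Y (payoff 3)
Mutual best responses: (A,X), (A,Y) → Nash equilibria.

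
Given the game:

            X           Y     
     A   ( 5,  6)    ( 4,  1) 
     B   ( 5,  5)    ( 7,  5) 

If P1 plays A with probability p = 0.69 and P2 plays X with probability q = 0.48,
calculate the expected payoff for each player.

E[P1] = 4.9636, E[P2] = 3.896

Work:
E[P1] = p·q·π₁(A,X) + p·(1-q)·π₁(A,Y) + (1-p)·q·π₁(B,X) + (1-p)·(1-q)·π₁(B,Y)
= 0.69·0.48·5 + 0.69·0.52·4 + 0.31·0.48·5 + 0.31·0.52·7
= 4.9636

E[P2] = 3.896 (similar calculation)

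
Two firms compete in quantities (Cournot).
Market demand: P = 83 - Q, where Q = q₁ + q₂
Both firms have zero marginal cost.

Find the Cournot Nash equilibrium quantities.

q₁* = q₂* = 27.67; P* = 27.67

Work:
Profit: π_i = P·q_i = (a - q_i - q_j)·q_i
FOC: ∂π_i/∂q_i = a - 2q_i - q_j = 0
Reaction function: q_i = (83 - q_j)/2
Symmetry: q* = 83/3 = 27.67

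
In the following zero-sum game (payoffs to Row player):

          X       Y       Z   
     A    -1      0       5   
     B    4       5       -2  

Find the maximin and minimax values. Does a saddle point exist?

Maximin = -1, Minimax = 4, Saddle: False

Work:
Row minimums: [-1, -2] → maximin = -1
Column maximums: [4, 5, 5] → minimax = 4
No saddle point (maximin ≠ minimax). Mixed strategy needed.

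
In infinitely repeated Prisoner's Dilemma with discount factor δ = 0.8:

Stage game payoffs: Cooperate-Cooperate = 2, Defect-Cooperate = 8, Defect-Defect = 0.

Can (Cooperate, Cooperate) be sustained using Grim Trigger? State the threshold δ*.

δ* = 0.75; since δ = 0.8 ≥ 0.75, cooperation can be sustained

Work:
For Grim Trigger:
Cooperate forever: 2/(1-δ)
Defect then punished: 8 + 0·δ/(1-δ)
Need: 2/(1-δ) ≥ 8 + 0·δ/(1-δ)
Solving: δ ≥ (T-R)/(T-P) = (8-2)/(8-0) = 0.75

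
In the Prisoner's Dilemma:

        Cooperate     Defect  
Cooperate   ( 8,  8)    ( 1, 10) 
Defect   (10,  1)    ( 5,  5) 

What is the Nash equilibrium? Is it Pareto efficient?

(Defect, Defect) is NE; not Pareto efficient

Work:
Defect dominates Cooperate for both players:
If P2 cooperates: Defect (10) > Cooperate (8)
If P2 defects: Defect (5) > Cooperate (1)
NE: (Defect, Defect) with payoff (5, 5)
But (Cooperate, Cooperate) = (8, 8) Pareto dominates (5, 5)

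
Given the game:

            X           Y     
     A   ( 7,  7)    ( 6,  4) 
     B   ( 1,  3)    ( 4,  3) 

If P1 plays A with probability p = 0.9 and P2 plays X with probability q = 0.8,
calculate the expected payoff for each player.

E[P1] = 6.28, E[P2] = 6.06

Work:
E[P1] = p·q·π₁(A,X) + p·(1-q)·π₁(A,Y) + (1-p)·q·π₁(B,X) + (1-p)·(1-q)·π₁(B,Y)
= 0.9·0.8·7 + 0.9·0.2·6 + 0.1·0.8·1 + 0.1·0.2·4
= 6.28

E[P2] = 6.06 (similar calculation)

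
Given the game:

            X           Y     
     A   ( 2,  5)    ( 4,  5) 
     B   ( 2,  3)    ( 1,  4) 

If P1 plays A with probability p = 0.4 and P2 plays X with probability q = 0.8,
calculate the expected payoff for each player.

E[P1] = 2.04, E[P2] = 3.92

Work:
E[P1] = p·q·π₁(A,X) + p·(1-q)·π₁(A,Y) + (1-p)·q·π₁(B,X) + (1-p)·(1-q)·π₁(B,Y)
= 0.4·0.8·2 + 0.4·0.2·4 + 0.6·0.8·2 + 0.6·0.2·1
= 2.04

E[P2] = 3.92 (similar calculation)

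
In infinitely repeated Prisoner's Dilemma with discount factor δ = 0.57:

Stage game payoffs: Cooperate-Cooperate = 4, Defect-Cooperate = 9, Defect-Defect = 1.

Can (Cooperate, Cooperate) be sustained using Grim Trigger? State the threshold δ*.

δ* = 0.625; since δ = 0.57 < 0.625, cooperation cannot be sustained

Work:
For Grim Trigger:
Cooperate forever: 4/(1-δ)
Defect then punished: 9 + 1·δ/(1-δ)
Need: 4/(1-δ) ≥ 9 + 1·δ/(1-δ)
Solving: δ ≥ (T-R)/(T-P) = (9-4)/(9-1) = 0.625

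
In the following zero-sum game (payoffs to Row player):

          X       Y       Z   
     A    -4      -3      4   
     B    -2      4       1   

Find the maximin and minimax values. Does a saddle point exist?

Maximin = -2, Minimax = -2, Saddle: True

Work:
Row minimums: [-4, -2] → maximin = -2
Column maximums: [-2, 4, 4] → minimax = -2
Saddle point exists! Game value = -2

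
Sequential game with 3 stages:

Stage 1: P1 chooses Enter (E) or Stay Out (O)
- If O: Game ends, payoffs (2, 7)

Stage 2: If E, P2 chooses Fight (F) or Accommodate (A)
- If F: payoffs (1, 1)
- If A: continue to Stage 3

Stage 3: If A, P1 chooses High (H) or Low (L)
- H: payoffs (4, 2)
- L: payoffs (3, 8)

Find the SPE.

SPE: (E, A, H); Outcome (4, 2)

Work:
Stage 3: P1 chooses H (4 vs 3)
Stage 2: P2: F->1, A->2 (anticipating H). Choose A
Stage 1: P1: O->2, E->4 (anticipating A, H). Choose E
SPE path: E -> A -> H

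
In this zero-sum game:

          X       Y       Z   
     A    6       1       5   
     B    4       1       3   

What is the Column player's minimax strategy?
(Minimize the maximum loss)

Column should play Y, value = 1

Work:
Column player minimizes Row's maximum payoff:
Column X: max payoff to Row = 6
Column Y: max payoff to Row = 1
Column Z: max payoff to Row = 5
Minimum is 1, achieved by column Y.
Minimax strategy: Y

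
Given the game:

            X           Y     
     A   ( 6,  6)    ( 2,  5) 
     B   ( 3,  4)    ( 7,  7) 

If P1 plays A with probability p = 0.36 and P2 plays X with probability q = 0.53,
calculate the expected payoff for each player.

E[P1] = 4.6064, E[P2] = 5.4532

Work:
E[P1] = p·q·π₁(A,X) + p·(1-q)·π₁(A,Y) + (1-p)·q·π₁(B,X) + (1-p)·(1-q)·π₁(B,Y)
= 0.36·0.53·6 + 0.36·0.47·2 + 0.64·0.53·3 + 0.64·0.47·7
= 4.6064

E[P2] = 5.4532 (similar calculation)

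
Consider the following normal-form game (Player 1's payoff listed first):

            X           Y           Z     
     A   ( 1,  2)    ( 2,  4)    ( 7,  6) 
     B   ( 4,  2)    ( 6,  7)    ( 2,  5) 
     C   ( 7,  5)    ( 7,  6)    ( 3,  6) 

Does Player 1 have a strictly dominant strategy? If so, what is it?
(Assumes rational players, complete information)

No strictly dominant strategy exists for Player 1

Work:
A strategy strictly dominates another if it gives a strictly higher payoff against every opponent action. Compare each pair of P1's strategies column-by-column:
  A vs B: [1 vs 4, 2 vs 6, 7 vs 2] → A does not strictly dominate B (column X: 1 ≤ 4)
  A vs C: [1 vs 7, 2 vs 7, 7 vs 3] → A does not strictly dominate C (column X: 1 ≤ 7)
  B vs A: [4 vs 1, 6 vs 2, 2 vs 7] → B does not strictly dominate A (column Z: 2 ≤ 7)
  B vs C: [4 vs 7, 6 vs 7, 2 vs 3] → B does not strictly dominate C (column X: 4 ≤ 7)
  C vs A: [7 vs 1, 7 vs 2, 3 vs 7] → C does not strictly dominate A (column Z: 3 ≤ 7)
  C vs B: [7 vs 4, 7 vs 6, 3 vs 2] → C strictly dominates B
No single strategy strictly dominates all others → no strictly dominant strategy.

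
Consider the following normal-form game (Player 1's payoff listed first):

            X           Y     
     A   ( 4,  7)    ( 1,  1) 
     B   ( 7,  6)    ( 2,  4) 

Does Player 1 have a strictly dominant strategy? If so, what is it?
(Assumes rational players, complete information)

Yes, Player 1's strictly dominant strategy is B

Work:
A strategy strictly dominates another if it gives a strictly higher payoff against every opponent action. Compare each pair of P1's strategies column-by-column:
  A vs B: [4 vs 7, 1 vs 2] → A does not strictly dominate B (column X: 4 ≤ 7)
  B vs A: [7 vs 4, 2 vs 1] → B strictly dominates A
B strictly dominates every other strategy → strictly dominant.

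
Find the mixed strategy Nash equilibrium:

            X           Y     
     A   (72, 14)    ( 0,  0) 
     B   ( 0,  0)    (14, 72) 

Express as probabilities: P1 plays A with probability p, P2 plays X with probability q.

p = 0.8372, q = 0.1628

Work:
Find probabilities that make opponent indifferent:
P2 chooses q to make P1 indifferent between A and B
P1 chooses p to make P2 indifferent between X and Y
Mixed NE: P1 plays (A: 0.8372, B: 0.1628), P2 plays (X: 0.1628, Y: 0.8372)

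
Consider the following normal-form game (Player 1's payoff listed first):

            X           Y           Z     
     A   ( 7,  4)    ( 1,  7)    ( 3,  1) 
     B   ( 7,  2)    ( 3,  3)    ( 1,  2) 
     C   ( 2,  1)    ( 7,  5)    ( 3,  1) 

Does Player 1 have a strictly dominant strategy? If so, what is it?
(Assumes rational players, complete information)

No strictly dominant strategy exists for Player 1

Work:
A strategy strictly dominates another if it gives a strictly higher payoff against every opponent action. Compare each pair of P1's strategies column-by-column:
  A vs B: [7 vs 7, 1 vs 3, 3 vs 1] → A does not strictly dominate B (column X: 7 ≤ 7)
  A vs C: [7 vs 2, 1 vs 7, 3 vs 3] → A does not strictly dominate C (column Y: 1 ≤ 7)
  B vs A: [7 vs 7, 3 vs 1, 1 vs 3] → B does not strictly dominate A (column X: 7 ≤ 7)
  B vs C: [7 vs 2, 3 vs 7, 1 vs 3] → B does not strictly dominate C (column Y: 3 ≤ 7)
  C vs A: [2 vs 7, 7 vs 1, 3 vs 3] → C does not strictly dominate A (column X: 2 ≤ 7)
  C vs B: [2 vs 7, 7 vs 3, 3 vs 1] → C does not strictly dominate B (column X: 2 ≤ 7)
No single strategy strictly dominates all others → no strictly dominant strategy.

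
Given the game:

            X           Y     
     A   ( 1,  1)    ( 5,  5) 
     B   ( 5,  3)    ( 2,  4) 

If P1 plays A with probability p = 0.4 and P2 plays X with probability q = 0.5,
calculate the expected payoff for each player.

E[P1] = 3.3, E[P2] = 3.3

Work:
E[P1] = p·q·π₁(A,X) + p·(1-q)·π₁(A,Y) + (1-p)·q·π₁(B,X) + (1-p)·(1-q)·π₁(B,Y)
= 0.4·0.5·1 + 0.4·0.5·5 + 0.6·0.5·5 + 0.6·0.5·2
= 3.3

E[P2] = 3.3 (similar calculation)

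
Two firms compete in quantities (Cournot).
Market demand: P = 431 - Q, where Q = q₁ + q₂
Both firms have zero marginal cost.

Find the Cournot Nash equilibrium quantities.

q₁* = q₂* = 143.67; P* = 143.67

Work:
Profit: π_i = P·q_i = (a - q_i - q_j)·q_i
FOC: ∂π_i/∂q_i = a - 2q_i - q_j = 0
Reaction function: q_i = (431 - q_j)/2
Symmetry: q* = 431/3 = 143.67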